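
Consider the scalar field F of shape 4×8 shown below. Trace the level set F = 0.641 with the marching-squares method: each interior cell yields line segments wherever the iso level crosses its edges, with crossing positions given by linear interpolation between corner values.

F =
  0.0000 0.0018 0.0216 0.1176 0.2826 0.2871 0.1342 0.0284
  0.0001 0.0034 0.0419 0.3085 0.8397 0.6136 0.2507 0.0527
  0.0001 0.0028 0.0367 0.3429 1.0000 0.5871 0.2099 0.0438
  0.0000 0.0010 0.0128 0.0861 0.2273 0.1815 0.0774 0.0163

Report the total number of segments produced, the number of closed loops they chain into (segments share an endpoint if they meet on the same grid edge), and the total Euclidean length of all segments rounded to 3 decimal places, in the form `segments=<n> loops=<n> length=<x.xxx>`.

segments=6 loops=1 length=5.183

cell (0,3): code 0100 → (0.643,4.000)–(1.000,3.626)
cell (0,4): code 1000 → (1.000,4.879)–(0.643,4.000)
cell (1,3): code 0110 → (1.000,3.626)–(2.000,3.454)
cell (1,4): code 1001 → (2.000,4.869)–(1.000,4.879)
cell (2,3): code 0010 → (2.000,3.454)–(2.465,4.000)
cell (2,4): code 0001 → (2.465,4.000)–(2.000,4.869)
total: 6 segments, chained into 1 closed loop(s), length Σ = 5.183045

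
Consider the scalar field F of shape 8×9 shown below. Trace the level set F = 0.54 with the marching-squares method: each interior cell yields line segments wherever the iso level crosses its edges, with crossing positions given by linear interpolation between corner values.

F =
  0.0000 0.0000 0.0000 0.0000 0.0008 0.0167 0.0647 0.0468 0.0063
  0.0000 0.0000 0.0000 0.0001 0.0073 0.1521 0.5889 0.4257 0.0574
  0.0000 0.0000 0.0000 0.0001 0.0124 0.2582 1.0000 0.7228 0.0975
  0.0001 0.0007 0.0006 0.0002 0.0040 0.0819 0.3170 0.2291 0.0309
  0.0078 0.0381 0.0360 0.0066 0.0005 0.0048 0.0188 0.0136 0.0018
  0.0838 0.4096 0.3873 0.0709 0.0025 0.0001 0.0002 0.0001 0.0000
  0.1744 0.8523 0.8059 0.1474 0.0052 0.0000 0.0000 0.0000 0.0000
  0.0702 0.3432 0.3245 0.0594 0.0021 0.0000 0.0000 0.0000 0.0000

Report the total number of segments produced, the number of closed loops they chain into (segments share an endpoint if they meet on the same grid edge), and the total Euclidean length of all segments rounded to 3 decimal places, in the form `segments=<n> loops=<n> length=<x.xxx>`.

segments=14 loops=2 length=10.545

cell (0,5): code 0100 → (0.907,6.000)–(1.000,5.888)
cell (0,6): code 1000 → (1.000,6.300)–(0.907,6.000)
cell (1,5): code 0110 → (1.000,5.888)–(2.000,5.380)
cell (1,6): code 1101 → (1.385,7.000)–(1.000,6.300)
cell (1,7): code 1000 → (2.000,7.292)–(1.385,7.000)
cell (2,5): code 0010 → (2.000,5.380)–(2.673,6.000)
cell (2,6): code 0011 → (2.673,6.000)–(2.370,7.000)
cell (2,7): code 0001 → (2.370,7.000)–(2.000,7.292)
cell (5,0): code 0100 → (5.295,1.000)–(6.000,0.539)
cell (5,1): code 1100 → (5.365,2.000)–(5.295,1.000)
cell (5,2): code 1000 → (6.000,2.404)–(5.365,2.000)
cell (6,0): code 0010 → (6.000,0.539)–(6.613,1.000)
cell (6,1): code 0011 → (6.613,1.000)–(6.552,2.000)
cell (6,2): code 0001 → (6.552,2.000)–(6.000,2.404)
total: 14 segments, chained into 2 closed loop(s), length Σ = 10.544686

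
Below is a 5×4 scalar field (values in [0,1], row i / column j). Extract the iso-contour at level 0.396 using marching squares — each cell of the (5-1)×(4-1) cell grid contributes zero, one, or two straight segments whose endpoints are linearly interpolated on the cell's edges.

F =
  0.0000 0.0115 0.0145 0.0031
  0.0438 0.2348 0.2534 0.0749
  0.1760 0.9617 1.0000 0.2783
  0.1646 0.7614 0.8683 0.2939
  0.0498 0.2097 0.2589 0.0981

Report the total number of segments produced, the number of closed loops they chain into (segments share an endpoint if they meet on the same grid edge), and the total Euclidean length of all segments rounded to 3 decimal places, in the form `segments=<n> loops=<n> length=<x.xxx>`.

cell (1,0): code 0100 → (1.222,1.000)–(2.000,0.280)
cell (1,1): code 1100 → (1.191,2.000)–(1.222,1.000)
cell (1,2): code 1000 → (2.000,2.837)–(1.191,2.000)
cell (2,0): code 0110 → (2.000,0.280)–(3.000,0.388)
cell (2,2): code 1001 → (3.000,2.822)–(2.000,2.837)
cell (3,0): code 0010 → (3.000,0.388)–(3.662,1.000)
cell (3,1): code 0011 → (3.662,1.000)–(3.775,2.000)
cell (3,2): code 0001 → (3.775,2.000)–(3.000,2.822)
total: 8 segments, chained into 1 closed loop(s), length Σ = 8.268809

segments=8 loops=1 length=8.269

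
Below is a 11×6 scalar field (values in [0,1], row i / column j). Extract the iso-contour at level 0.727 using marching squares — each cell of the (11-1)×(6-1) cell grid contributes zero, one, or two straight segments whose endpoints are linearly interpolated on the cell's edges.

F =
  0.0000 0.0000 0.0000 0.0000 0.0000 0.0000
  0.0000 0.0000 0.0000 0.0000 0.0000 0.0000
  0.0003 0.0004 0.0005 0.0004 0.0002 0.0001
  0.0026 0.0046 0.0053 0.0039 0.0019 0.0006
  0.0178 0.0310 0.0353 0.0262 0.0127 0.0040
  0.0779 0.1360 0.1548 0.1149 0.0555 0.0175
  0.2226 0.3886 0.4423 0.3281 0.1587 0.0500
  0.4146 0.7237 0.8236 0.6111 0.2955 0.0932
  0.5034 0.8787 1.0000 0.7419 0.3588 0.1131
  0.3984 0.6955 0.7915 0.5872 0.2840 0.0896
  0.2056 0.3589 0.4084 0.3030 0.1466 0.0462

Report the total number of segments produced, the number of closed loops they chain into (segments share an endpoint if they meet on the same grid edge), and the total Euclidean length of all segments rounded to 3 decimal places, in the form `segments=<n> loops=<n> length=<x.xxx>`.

cell (6,1): code 0100 → (6.747,2.000)–(7.000,1.033)
cell (6,2): code 1000 → (7.000,2.455)–(6.747,2.000)
cell (7,0): code 0100 → (7.021,1.000)–(8.000,0.596)
cell (7,1): code 1110 → (7.000,1.033)–(7.021,1.000)
cell (7,2): code 1101 → (7.886,3.000)–(7.000,2.455)
cell (7,3): code 1000 → (8.000,3.039)–(7.886,3.000)
cell (8,0): code 0010 → (8.000,0.596)–(8.828,1.000)
cell (8,1): code 0111 → (8.828,1.000)–(9.000,1.328)
cell (8,2): code 1011 → (9.000,2.316)–(8.096,3.000)
cell (8,3): code 0001 → (8.096,3.000)–(8.000,3.039)
cell (9,1): code 0010 → (9.000,1.328)–(9.168,2.000)
cell (9,2): code 0001 → (9.168,2.000)–(9.000,2.316)
total: 12 segments, chained into 1 closed loop(s), length Σ = 7.358822

segments=12 loops=1 length=7.359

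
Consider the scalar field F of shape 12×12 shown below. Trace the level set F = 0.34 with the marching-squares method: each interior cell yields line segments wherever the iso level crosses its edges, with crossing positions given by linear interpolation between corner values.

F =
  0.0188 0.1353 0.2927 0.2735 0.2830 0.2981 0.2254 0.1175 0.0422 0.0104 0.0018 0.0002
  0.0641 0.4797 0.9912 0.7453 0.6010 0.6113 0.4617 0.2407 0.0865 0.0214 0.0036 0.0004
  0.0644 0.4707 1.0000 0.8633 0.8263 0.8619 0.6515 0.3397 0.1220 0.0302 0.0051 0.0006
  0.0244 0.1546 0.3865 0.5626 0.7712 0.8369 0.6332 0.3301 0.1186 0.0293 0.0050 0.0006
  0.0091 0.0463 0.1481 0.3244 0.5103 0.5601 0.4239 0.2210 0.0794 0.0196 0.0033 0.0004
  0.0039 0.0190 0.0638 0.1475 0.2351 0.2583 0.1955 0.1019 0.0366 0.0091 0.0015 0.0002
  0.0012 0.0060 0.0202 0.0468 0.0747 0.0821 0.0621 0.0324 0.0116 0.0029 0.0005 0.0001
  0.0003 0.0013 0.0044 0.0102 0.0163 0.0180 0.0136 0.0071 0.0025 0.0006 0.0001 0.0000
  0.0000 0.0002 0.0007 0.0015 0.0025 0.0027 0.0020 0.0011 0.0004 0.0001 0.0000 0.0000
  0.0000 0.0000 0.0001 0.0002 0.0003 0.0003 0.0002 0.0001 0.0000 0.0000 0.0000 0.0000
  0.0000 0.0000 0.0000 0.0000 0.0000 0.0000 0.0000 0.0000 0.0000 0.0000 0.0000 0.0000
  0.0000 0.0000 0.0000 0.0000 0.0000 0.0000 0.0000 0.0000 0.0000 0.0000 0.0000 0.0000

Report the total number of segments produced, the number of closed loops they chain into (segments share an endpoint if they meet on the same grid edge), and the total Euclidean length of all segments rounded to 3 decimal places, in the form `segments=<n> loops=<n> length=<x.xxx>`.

segments=20 loops=1 length=17.588

cell (0,0): code 0100 → (0.594,1.000)–(1.000,0.664)
cell (0,1): code 1100 → (0.068,2.000)–(0.594,1.000)
cell (0,2): code 1100 → (0.141,3.000)–(0.068,2.000)
cell (0,3): code 1100 → (0.179,4.000)–(0.141,3.000)
cell (0,4): code 1100 → (0.134,5.000)–(0.179,4.000)
cell (0,5): code 1100 → (0.485,6.000)–(0.134,5.000)
cell (0,6): code 1000 → (1.000,6.551)–(0.485,6.000)
cell (1,0): code 0110 → (1.000,0.664)–(2.000,0.678)
cell (1,6): code 1001 → (2.000,6.999)–(1.000,6.551)
cell (2,0): code 0010 → (2.000,0.678)–(2.413,1.000)
cell (2,1): code 0111 → (2.413,1.000)–(3.000,1.799)
cell (2,6): code 1001 → (3.000,6.967)–(2.000,6.999)
cell (3,1): code 0010 → (3.000,1.799)–(3.195,2.000)
cell (3,2): code 0011 → (3.195,2.000)–(3.935,3.000)
cell (3,3): code 0111 → (3.935,3.000)–(4.000,3.084)
cell (3,6): code 1001 → (4.000,6.414)–(3.000,6.967)
cell (4,3): code 0010 → (4.000,3.084)–(4.619,4.000)
cell (4,4): code 0011 → (4.619,4.000)–(4.729,5.000)
cell (4,5): code 0011 → (4.729,5.000)–(4.367,6.000)
cell (4,6): code 0001 → (4.367,6.000)–(4.000,6.414)
total: 20 segments, chained into 1 closed loop(s), length Σ = 17.588465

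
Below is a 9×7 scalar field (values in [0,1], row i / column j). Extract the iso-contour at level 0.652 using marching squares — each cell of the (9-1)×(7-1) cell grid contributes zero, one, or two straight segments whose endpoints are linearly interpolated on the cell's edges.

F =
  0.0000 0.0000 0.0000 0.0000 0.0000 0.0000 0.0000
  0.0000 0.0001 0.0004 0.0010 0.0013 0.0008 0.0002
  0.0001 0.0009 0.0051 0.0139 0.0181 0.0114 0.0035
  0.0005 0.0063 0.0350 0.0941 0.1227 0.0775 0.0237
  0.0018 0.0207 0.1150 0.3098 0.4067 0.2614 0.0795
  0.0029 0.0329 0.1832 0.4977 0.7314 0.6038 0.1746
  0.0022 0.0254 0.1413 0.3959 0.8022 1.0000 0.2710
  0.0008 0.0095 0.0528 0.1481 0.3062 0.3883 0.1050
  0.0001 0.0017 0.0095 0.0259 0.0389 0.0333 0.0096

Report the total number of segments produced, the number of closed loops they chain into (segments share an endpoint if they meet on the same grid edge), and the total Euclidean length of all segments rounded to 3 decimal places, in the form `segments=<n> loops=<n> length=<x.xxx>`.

segments=8 loops=1 length=5.739

cell (4,3): code 0100 → (4.755,4.000)–(5.000,3.660)
cell (4,4): code 1000 → (5.000,4.622)–(4.755,4.000)
cell (5,3): code 0110 → (5.000,3.660)–(6.000,3.630)
cell (5,4): code 1101 → (5.122,5.000)–(5.000,4.622)
cell (5,5): code 1000 → (6.000,5.477)–(5.122,5.000)
cell (6,3): code 0010 → (6.000,3.630)–(6.303,4.000)
cell (6,4): code 0011 → (6.303,4.000)–(6.569,5.000)
cell (6,5): code 0001 → (6.569,5.000)–(6.000,5.477)
total: 8 segments, chained into 1 closed loop(s), length Σ = 5.739485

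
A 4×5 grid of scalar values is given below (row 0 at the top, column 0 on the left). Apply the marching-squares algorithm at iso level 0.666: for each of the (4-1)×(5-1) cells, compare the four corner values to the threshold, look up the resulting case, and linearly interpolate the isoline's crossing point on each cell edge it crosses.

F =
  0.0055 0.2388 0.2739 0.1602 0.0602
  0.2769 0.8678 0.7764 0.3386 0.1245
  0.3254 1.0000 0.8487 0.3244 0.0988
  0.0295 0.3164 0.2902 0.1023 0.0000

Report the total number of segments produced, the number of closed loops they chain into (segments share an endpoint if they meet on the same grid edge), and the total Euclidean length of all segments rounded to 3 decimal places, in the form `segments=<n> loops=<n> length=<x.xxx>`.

segments=8 loops=1 length=6.011

cell (0,0): code 0100 → (0.679,1.000)–(1.000,0.658)
cell (0,1): code 1100 → (0.780,2.000)–(0.679,1.000)
cell (0,2): code 1000 → (1.000,2.252)–(0.780,2.000)
cell (1,0): code 0110 → (1.000,0.658)–(2.000,0.505)
cell (1,2): code 1001 → (2.000,2.348)–(1.000,2.252)
cell (2,0): code 0010 → (2.000,0.505)–(2.489,1.000)
cell (2,1): code 0011 → (2.489,1.000)–(2.327,2.000)
cell (2,2): code 0001 → (2.327,2.000)–(2.000,2.348)
total: 8 segments, chained into 1 closed loop(s), length Σ = 6.010978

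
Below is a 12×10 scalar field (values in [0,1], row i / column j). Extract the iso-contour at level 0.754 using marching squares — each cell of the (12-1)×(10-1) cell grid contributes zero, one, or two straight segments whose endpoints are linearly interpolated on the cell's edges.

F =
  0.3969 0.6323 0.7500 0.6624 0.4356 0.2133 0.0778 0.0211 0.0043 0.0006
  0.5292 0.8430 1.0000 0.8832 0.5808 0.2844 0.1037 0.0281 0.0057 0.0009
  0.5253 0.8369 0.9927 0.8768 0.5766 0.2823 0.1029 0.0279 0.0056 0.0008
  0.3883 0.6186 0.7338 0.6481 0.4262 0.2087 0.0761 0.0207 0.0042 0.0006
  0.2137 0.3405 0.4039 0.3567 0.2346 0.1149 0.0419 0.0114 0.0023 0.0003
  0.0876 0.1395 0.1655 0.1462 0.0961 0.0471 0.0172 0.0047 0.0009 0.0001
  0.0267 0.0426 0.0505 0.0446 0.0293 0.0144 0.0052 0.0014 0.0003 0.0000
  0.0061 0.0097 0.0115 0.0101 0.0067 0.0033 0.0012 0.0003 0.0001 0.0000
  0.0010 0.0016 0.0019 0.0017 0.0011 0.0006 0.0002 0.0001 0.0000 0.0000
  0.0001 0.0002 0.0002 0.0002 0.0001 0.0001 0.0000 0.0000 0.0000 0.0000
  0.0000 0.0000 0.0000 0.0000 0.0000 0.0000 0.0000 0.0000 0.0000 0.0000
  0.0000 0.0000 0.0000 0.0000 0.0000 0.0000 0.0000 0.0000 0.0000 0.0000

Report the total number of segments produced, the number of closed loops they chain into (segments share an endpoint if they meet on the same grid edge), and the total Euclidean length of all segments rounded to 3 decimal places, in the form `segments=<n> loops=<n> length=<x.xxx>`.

cell (0,0): code 0100 → (0.578,1.000)–(1.000,0.716)
cell (0,1): code 1100 → (0.016,2.000)–(0.578,1.000)
cell (0,2): code 1100 → (0.415,3.000)–(0.016,2.000)
cell (0,3): code 1000 → (1.000,3.427)–(0.415,3.000)
cell (1,0): code 0110 → (1.000,0.716)–(2.000,0.734)
cell (1,3): code 1001 → (2.000,3.409)–(1.000,3.427)
cell (2,0): code 0010 → (2.000,0.734)–(2.380,1.000)
cell (2,1): code 0011 → (2.380,1.000)–(2.922,2.000)
cell (2,2): code 0011 → (2.922,2.000)–(2.537,3.000)
cell (2,3): code 0001 → (2.537,3.000)–(2.000,3.409)
total: 10 segments, chained into 1 closed loop(s), length Σ = 8.804940

segments=10 loops=1 length=8.805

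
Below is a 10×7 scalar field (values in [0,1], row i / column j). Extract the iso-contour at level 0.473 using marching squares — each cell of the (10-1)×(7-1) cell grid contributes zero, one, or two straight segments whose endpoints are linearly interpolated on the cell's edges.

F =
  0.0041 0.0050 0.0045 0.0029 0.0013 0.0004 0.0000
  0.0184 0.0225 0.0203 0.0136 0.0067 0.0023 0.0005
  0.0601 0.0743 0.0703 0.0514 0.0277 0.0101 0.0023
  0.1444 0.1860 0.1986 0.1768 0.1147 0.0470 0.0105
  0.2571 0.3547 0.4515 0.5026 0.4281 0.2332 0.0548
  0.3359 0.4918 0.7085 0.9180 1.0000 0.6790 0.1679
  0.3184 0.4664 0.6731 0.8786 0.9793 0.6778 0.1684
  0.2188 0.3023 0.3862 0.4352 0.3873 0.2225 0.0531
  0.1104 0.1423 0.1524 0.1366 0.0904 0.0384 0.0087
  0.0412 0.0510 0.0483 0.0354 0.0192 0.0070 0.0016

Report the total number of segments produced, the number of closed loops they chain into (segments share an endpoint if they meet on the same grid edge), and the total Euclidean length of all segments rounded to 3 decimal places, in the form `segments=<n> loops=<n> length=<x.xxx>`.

cell (3,2): code 0100 → (3.909,3.000)–(4.000,2.421)
cell (3,3): code 1000 → (4.000,3.397)–(3.909,3.000)
cell (4,0): code 0100 → (4.863,1.000)–(5.000,0.879)
cell (4,1): code 1100 → (4.084,2.000)–(4.863,1.000)
cell (4,2): code 1110 → (4.000,2.421)–(4.084,2.000)
cell (4,3): code 1101 → (4.079,4.000)–(4.000,3.397)
cell (4,4): code 1100 → (4.538,5.000)–(4.079,4.000)
cell (4,5): code 1000 → (5.000,5.403)–(4.538,5.000)
cell (5,0): code 0010 → (5.000,0.879)–(5.740,1.000)
cell (5,1): code 0111 → (5.740,1.000)–(6.000,1.032)
cell (5,5): code 1001 → (6.000,5.402)–(5.000,5.403)
cell (6,1): code 0010 → (6.000,1.032)–(6.697,2.000)
cell (6,2): code 0011 → (6.697,2.000)–(6.915,3.000)
cell (6,3): code 0011 → (6.915,3.000)–(6.855,4.000)
cell (6,4): code 0011 → (6.855,4.000)–(6.450,5.000)
cell (6,5): code 0001 → (6.450,5.000)–(6.000,5.402)
total: 16 segments, chained into 1 closed loop(s), length Σ = 12.106991

segments=16 loops=1 length=12.107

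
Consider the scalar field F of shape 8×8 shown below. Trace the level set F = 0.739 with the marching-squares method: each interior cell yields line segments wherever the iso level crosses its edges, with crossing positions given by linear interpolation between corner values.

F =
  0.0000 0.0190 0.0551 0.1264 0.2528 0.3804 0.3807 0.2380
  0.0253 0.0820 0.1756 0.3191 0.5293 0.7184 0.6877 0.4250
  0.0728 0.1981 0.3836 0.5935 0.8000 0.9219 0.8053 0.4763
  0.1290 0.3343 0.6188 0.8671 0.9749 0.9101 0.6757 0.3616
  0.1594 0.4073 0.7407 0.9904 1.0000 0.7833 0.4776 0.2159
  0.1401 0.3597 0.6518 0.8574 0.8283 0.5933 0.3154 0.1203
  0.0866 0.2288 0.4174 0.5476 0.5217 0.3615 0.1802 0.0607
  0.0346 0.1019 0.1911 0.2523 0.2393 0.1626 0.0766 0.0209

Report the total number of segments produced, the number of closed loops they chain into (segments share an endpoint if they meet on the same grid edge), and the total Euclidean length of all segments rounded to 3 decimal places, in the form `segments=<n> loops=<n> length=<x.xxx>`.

segments=18 loops=1 length=12.713

cell (1,3): code 0100 → (1.775,4.000)–(2.000,3.705)
cell (1,4): code 1100 → (1.101,5.000)–(1.775,4.000)
cell (1,5): code 1100 → (1.436,6.000)–(1.101,5.000)
cell (1,6): code 1000 → (2.000,6.202)–(1.436,6.000)
cell (2,2): code 0100 → (2.532,3.000)–(3.000,2.484)
cell (2,3): code 1110 → (2.000,3.705)–(2.532,3.000)
cell (2,5): code 1011 → (3.000,5.730)–(2.512,6.000)
cell (2,6): code 0001 → (2.512,6.000)–(2.000,6.202)
cell (3,1): code 0100 → (3.986,2.000)–(4.000,1.995)
cell (3,2): code 1110 → (3.000,2.484)–(3.986,2.000)
cell (3,5): code 1001 → (4.000,5.145)–(3.000,5.730)
cell (4,1): code 0010 → (4.000,1.995)–(4.019,2.000)
cell (4,2): code 0111 → (4.019,2.000)–(5.000,2.424)
cell (4,4): code 1011 → (5.000,4.380)–(4.233,5.000)
cell (4,5): code 0001 → (4.233,5.000)–(4.000,5.145)
cell (5,2): code 0010 → (5.000,2.424)–(5.382,3.000)
cell (5,3): code 0011 → (5.382,3.000)–(5.291,4.000)
cell (5,4): code 0001 → (5.291,4.000)–(5.000,4.380)
total: 18 segments, chained into 1 closed loop(s), length Σ = 12.712911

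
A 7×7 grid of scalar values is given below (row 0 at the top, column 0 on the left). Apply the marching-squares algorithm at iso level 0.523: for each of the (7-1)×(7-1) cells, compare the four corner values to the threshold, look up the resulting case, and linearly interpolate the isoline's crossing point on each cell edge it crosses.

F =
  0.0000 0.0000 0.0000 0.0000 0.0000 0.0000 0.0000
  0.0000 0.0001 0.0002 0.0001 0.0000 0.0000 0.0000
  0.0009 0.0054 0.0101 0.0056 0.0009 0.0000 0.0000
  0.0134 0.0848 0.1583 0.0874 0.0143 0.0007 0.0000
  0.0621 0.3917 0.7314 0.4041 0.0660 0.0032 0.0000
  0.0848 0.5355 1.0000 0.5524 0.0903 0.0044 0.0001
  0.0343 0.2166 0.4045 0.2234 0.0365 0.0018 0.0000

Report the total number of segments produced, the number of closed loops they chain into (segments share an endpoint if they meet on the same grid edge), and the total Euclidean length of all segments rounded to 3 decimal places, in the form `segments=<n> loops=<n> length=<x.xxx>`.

segments=10 loops=1 length=6.260

cell (3,1): code 0100 → (3.636,2.000)–(4.000,1.387)
cell (3,2): code 1000 → (4.000,2.637)–(3.636,2.000)
cell (4,0): code 0100 → (4.913,1.000)–(5.000,0.972)
cell (4,1): code 1110 → (4.000,1.387)–(4.913,1.000)
cell (4,2): code 1101 → (4.802,3.000)–(4.000,2.637)
cell (4,3): code 1000 → (5.000,3.064)–(4.802,3.000)
cell (5,0): code 0010 → (5.000,0.972)–(5.039,1.000)
cell (5,1): code 0011 → (5.039,1.000)–(5.801,2.000)
cell (5,2): code 0011 → (5.801,2.000)–(5.089,3.000)
cell (5,3): code 0001 → (5.089,3.000)–(5.000,3.064)
total: 10 segments, chained into 1 closed loop(s), length Σ = 6.259786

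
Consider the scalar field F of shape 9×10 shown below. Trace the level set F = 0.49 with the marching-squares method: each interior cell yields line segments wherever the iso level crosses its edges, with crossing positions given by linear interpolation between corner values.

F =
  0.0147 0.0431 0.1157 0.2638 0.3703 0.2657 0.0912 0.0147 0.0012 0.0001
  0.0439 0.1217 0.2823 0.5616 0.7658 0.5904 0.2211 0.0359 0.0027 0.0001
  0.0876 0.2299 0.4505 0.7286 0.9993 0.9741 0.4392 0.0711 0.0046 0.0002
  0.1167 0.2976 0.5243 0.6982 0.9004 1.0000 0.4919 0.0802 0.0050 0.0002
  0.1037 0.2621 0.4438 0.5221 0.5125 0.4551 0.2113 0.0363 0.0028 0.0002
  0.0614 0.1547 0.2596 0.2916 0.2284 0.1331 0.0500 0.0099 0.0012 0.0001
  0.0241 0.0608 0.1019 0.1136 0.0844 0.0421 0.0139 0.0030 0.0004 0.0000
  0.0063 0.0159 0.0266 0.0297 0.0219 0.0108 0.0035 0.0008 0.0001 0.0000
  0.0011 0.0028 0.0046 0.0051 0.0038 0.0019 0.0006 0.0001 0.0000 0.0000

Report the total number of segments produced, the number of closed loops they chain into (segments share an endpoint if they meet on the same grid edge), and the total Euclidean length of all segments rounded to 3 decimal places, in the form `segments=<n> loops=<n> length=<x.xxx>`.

segments=18 loops=1 length=12.428

cell (0,2): code 0100 → (0.760,3.000)–(1.000,2.744)
cell (0,3): code 1100 → (0.303,4.000)–(0.760,3.000)
cell (0,4): code 1100 → (0.691,5.000)–(0.303,4.000)
cell (0,5): code 1000 → (1.000,5.272)–(0.691,5.000)
cell (1,2): code 0110 → (1.000,2.744)–(2.000,2.142)
cell (1,5): code 1001 → (2.000,5.905)–(1.000,5.272)
cell (2,1): code 0100 → (2.535,2.000)–(3.000,1.849)
cell (2,2): code 1110 → (2.000,2.142)–(2.535,2.000)
cell (2,5): code 1101 → (2.964,6.000)–(2.000,5.905)
cell (2,6): code 1000 → (3.000,6.005)–(2.964,6.000)
cell (3,1): code 0010 → (3.000,1.849)–(3.426,2.000)
cell (3,2): code 0111 → (3.426,2.000)–(4.000,2.590)
cell (3,4): code 1011 → (4.000,4.392)–(3.936,5.000)
cell (3,5): code 0011 → (3.936,5.000)–(3.007,6.000)
cell (3,6): code 0001 → (3.007,6.000)–(3.000,6.005)
cell (4,2): code 0010 → (4.000,2.590)–(4.139,3.000)
cell (4,3): code 0011 → (4.139,3.000)–(4.079,4.000)
cell (4,4): code 0001 → (4.079,4.000)–(4.000,4.392)
total: 18 segments, chained into 1 closed loop(s), length Σ = 12.427998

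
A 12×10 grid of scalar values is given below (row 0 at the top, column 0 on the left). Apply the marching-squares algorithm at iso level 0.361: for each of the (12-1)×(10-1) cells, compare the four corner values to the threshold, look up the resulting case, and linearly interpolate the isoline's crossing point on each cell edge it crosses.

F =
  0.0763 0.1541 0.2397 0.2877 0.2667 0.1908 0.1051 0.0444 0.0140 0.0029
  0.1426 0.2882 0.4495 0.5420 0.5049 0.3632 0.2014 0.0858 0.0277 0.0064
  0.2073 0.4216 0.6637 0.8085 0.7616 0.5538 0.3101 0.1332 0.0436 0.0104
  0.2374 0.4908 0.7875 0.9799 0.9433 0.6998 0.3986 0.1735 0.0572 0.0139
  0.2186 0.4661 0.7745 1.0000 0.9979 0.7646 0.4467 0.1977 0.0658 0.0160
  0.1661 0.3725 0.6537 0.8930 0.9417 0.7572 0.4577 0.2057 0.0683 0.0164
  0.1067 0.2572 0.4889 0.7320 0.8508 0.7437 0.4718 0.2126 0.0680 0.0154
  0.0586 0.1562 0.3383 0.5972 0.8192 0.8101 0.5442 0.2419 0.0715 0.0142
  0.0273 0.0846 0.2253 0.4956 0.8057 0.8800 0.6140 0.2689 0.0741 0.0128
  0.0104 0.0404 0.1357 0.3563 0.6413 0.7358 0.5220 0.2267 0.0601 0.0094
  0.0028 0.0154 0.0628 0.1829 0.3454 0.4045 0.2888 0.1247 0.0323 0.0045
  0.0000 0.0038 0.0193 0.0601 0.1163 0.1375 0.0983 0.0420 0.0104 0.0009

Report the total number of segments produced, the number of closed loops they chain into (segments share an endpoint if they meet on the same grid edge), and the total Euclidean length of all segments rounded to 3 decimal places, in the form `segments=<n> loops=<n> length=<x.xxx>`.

cell (0,1): code 0100 → (0.578,2.000)–(1.000,1.451)
cell (0,2): code 1100 → (0.288,3.000)–(0.578,2.000)
cell (0,3): code 1100 → (0.396,4.000)–(0.288,3.000)
cell (0,4): code 1100 → (0.987,5.000)–(0.396,4.000)
cell (0,5): code 1000 → (1.000,5.014)–(0.987,5.000)
cell (1,0): code 0100 → (1.546,1.000)–(2.000,0.717)
cell (1,1): code 1110 → (1.000,1.451)–(1.546,1.000)
cell (1,5): code 1001 → (2.000,5.791)–(1.000,5.014)
cell (2,0): code 0110 → (2.000,0.717)–(3.000,0.488)
cell (2,5): code 1101 → (2.575,6.000)–(2.000,5.791)
cell (2,6): code 1000 → (3.000,6.167)–(2.575,6.000)
cell (3,0): code 0110 → (3.000,0.488)–(4.000,0.575)
cell (3,6): code 1001 → (4.000,6.344)–(3.000,6.167)
cell (4,0): code 0110 → (4.000,0.575)–(5.000,0.944)
cell (4,6): code 1001 → (5.000,6.384)–(4.000,6.344)
cell (5,0): code 0010 → (5.000,0.944)–(5.100,1.000)
cell (5,1): code 0111 → (5.100,1.000)–(6.000,1.448)
cell (5,6): code 1001 → (6.000,6.427)–(5.000,6.384)
cell (6,1): code 0010 → (6.000,1.448)–(6.849,2.000)
cell (6,2): code 0111 → (6.849,2.000)–(7.000,2.088)
cell (6,6): code 1001 → (7.000,6.606)–(6.000,6.427)
cell (7,2): code 0110 → (7.000,2.088)–(8.000,2.502)
cell (7,6): code 1001 → (8.000,6.733)–(7.000,6.606)
cell (8,2): code 0010 → (8.000,2.502)–(8.966,3.000)
cell (8,3): code 0111 → (8.966,3.000)–(9.000,3.016)
cell (8,6): code 1001 → (9.000,6.545)–(8.000,6.733)
cell (9,3): code 0010 → (9.000,3.016)–(9.947,4.000)
cell (9,4): code 0111 → (9.947,4.000)–(10.000,4.264)
cell (9,5): code 1011 → (10.000,5.376)–(9.690,6.000)
cell (9,6): code 0001 → (9.690,6.000)–(9.000,6.545)
cell (10,4): code 0010 → (10.000,4.264)–(10.163,5.000)
cell (10,5): code 0001 → (10.163,5.000)–(10.000,5.376)
total: 32 segments, chained into 1 closed loop(s), length Σ = 25.540963

segments=32 loops=1 length=25.541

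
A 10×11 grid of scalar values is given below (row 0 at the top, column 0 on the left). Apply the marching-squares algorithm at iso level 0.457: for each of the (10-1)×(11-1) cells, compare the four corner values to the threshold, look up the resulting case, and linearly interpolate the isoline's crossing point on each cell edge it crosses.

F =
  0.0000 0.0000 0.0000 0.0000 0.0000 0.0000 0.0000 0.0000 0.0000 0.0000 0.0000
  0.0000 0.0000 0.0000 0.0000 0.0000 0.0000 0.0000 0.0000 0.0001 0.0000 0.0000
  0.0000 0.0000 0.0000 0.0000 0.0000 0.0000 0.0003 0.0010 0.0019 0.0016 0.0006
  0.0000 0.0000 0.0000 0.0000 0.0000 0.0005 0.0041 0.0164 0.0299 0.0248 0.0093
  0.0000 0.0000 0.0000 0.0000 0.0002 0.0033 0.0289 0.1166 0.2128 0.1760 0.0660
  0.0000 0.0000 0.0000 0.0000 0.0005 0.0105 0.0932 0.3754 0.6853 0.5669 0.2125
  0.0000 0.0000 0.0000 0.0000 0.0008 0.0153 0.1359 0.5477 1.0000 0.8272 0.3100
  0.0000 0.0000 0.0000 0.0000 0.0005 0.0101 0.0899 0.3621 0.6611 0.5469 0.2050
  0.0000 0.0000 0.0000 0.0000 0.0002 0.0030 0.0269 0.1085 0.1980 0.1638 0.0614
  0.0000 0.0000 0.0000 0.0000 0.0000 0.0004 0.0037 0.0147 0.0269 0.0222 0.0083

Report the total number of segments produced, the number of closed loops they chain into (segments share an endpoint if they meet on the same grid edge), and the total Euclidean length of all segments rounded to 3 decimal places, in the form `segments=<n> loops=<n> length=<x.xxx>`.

cell (4,7): code 0100 → (4.517,8.000)–(5.000,7.263)
cell (4,8): code 1100 → (4.719,9.000)–(4.517,8.000)
cell (4,9): code 1000 → (5.000,9.310)–(4.719,9.000)
cell (5,6): code 0100 → (5.474,7.000)–(6.000,6.780)
cell (5,7): code 1110 → (5.000,7.263)–(5.474,7.000)
cell (5,9): code 1001 → (6.000,9.716)–(5.000,9.310)
cell (6,6): code 0010 → (6.000,6.780)–(6.489,7.000)
cell (6,7): code 0111 → (6.489,7.000)–(7.000,7.317)
cell (6,9): code 1001 → (7.000,9.263)–(6.000,9.716)
cell (7,7): code 0010 → (7.000,7.317)–(7.441,8.000)
cell (7,8): code 0011 → (7.441,8.000)–(7.235,9.000)
cell (7,9): code 0001 → (7.235,9.000)–(7.000,9.263)
total: 12 segments, chained into 1 closed loop(s), length Σ = 8.932989

segments=12 loops=1 length=8.933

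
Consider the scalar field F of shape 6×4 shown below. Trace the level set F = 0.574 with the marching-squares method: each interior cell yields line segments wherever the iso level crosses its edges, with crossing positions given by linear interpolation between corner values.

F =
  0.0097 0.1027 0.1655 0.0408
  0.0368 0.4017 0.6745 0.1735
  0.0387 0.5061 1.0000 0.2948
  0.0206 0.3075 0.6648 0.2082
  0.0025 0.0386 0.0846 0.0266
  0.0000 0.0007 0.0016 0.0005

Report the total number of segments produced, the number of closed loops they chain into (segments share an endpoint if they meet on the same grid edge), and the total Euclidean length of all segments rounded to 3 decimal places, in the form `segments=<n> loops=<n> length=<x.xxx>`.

cell (0,1): code 0100 → (0.803,2.000)–(1.000,1.632)
cell (0,2): code 1000 → (1.000,2.201)–(0.803,2.000)
cell (1,1): code 0110 → (1.000,1.632)–(2.000,1.137)
cell (1,2): code 1001 → (2.000,2.604)–(1.000,2.201)
cell (2,1): code 0110 → (2.000,1.137)–(3.000,1.746)
cell (2,2): code 1001 → (3.000,2.199)–(2.000,2.604)
cell (3,1): code 0010 → (3.000,1.746)–(3.156,2.000)
cell (3,2): code 0001 → (3.156,2.000)–(3.000,2.199)
total: 8 segments, chained into 1 closed loop(s), length Σ = 5.694217

segments=8 loops=1 length=5.694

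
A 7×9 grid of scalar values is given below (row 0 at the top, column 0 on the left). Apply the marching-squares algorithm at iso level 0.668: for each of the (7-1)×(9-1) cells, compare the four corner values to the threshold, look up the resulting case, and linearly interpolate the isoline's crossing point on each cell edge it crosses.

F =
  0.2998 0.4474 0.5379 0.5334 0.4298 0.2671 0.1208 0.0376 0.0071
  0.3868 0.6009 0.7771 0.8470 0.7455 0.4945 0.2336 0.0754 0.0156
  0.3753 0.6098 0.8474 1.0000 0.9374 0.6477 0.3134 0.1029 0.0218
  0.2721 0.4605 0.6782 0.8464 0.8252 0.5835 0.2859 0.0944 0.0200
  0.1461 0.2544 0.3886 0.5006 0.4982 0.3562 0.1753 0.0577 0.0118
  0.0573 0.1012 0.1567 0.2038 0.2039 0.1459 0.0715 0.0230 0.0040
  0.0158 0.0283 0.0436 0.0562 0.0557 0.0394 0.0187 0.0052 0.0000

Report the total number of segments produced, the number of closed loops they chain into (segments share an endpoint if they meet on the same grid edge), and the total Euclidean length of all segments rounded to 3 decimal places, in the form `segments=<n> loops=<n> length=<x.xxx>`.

cell (0,1): code 0100 → (0.544,2.000)–(1.000,1.381)
cell (0,2): code 1100 → (0.429,3.000)–(0.544,2.000)
cell (0,3): code 1100 → (0.755,4.000)–(0.429,3.000)
cell (0,4): code 1000 → (1.000,4.309)–(0.755,4.000)
cell (1,1): code 0110 → (1.000,1.381)–(2.000,1.245)
cell (1,4): code 1001 → (2.000,4.930)–(1.000,4.309)
cell (2,1): code 0110 → (2.000,1.245)–(3.000,1.953)
cell (2,4): code 1001 → (3.000,4.650)–(2.000,4.930)
cell (3,1): code 0010 → (3.000,1.953)–(3.035,2.000)
cell (3,2): code 0011 → (3.035,2.000)–(3.516,3.000)
cell (3,3): code 0011 → (3.516,3.000)–(3.481,4.000)
cell (3,4): code 0001 → (3.481,4.000)–(3.000,4.650)
total: 12 segments, chained into 1 closed loop(s), length Σ = 10.649288

segments=12 loops=1 length=10.649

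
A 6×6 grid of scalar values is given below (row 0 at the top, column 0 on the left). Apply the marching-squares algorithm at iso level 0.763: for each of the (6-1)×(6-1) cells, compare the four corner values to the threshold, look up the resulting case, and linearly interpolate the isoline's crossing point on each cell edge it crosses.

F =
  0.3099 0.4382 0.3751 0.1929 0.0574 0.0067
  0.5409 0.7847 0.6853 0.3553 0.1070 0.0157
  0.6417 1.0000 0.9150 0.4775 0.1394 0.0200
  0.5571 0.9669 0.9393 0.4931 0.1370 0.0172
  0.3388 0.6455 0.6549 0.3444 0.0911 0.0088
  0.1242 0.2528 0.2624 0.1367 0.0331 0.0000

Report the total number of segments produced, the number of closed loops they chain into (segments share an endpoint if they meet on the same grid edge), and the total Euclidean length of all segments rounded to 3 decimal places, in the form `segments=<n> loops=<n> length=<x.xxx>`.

segments=10 loops=1 length=7.643

cell (0,0): code 0100 → (0.937,1.000)–(1.000,0.911)
cell (0,1): code 1000 → (1.000,1.218)–(0.937,1.000)
cell (1,0): code 0110 → (1.000,0.911)–(2.000,0.339)
cell (1,1): code 1101 → (1.338,2.000)–(1.000,1.218)
cell (1,2): code 1000 → (2.000,2.347)–(1.338,2.000)
cell (2,0): code 0110 → (2.000,0.339)–(3.000,0.502)
cell (2,2): code 1001 → (3.000,2.395)–(2.000,2.347)
cell (3,0): code 0010 → (3.000,0.502)–(3.634,1.000)
cell (3,1): code 0011 → (3.634,1.000)–(3.620,2.000)
cell (3,2): code 0001 → (3.620,2.000)–(3.000,2.395)
total: 10 segments, chained into 1 closed loop(s), length Σ = 7.643291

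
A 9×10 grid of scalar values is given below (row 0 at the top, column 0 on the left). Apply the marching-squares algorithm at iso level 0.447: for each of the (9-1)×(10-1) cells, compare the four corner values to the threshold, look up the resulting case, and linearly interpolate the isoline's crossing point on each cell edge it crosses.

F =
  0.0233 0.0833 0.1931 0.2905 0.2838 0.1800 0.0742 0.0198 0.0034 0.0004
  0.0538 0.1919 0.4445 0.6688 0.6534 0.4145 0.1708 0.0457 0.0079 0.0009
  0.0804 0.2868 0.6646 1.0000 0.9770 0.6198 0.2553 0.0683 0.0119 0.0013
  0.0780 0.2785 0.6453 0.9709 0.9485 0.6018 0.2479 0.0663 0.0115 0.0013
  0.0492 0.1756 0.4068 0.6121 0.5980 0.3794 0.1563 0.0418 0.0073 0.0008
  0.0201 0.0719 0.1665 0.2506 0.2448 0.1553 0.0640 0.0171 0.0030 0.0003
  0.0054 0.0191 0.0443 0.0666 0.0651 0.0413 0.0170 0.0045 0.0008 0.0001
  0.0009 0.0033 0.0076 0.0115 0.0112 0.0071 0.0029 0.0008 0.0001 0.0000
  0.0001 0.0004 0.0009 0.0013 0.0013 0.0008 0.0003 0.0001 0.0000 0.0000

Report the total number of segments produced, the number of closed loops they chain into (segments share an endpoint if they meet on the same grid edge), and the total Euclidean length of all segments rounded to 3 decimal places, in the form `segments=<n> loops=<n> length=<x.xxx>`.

segments=16 loops=1 length=12.758

cell (0,2): code 0100 → (0.414,3.000)–(1.000,2.011)
cell (0,3): code 1100 → (0.442,4.000)–(0.414,3.000)
cell (0,4): code 1000 → (1.000,4.864)–(0.442,4.000)
cell (1,1): code 0100 → (1.011,2.000)–(2.000,1.424)
cell (1,2): code 1110 → (1.000,2.011)–(1.011,2.000)
cell (1,4): code 1101 → (1.158,5.000)–(1.000,4.864)
cell (1,5): code 1000 → (2.000,5.474)–(1.158,5.000)
cell (2,1): code 0110 → (2.000,1.424)–(3.000,1.459)
cell (2,5): code 1001 → (3.000,5.437)–(2.000,5.474)
cell (3,1): code 0010 → (3.000,1.459)–(3.831,2.000)
cell (3,2): code 0111 → (3.831,2.000)–(4.000,2.196)
cell (3,4): code 1011 → (4.000,4.691)–(3.696,5.000)
cell (3,5): code 0001 → (3.696,5.000)–(3.000,5.437)
cell (4,2): code 0010 → (4.000,2.196)–(4.457,3.000)
cell (4,3): code 0011 → (4.457,3.000)–(4.428,4.000)
cell (4,4): code 0001 → (4.428,4.000)–(4.000,4.691)
total: 16 segments, chained into 1 closed loop(s), length Σ = 12.758271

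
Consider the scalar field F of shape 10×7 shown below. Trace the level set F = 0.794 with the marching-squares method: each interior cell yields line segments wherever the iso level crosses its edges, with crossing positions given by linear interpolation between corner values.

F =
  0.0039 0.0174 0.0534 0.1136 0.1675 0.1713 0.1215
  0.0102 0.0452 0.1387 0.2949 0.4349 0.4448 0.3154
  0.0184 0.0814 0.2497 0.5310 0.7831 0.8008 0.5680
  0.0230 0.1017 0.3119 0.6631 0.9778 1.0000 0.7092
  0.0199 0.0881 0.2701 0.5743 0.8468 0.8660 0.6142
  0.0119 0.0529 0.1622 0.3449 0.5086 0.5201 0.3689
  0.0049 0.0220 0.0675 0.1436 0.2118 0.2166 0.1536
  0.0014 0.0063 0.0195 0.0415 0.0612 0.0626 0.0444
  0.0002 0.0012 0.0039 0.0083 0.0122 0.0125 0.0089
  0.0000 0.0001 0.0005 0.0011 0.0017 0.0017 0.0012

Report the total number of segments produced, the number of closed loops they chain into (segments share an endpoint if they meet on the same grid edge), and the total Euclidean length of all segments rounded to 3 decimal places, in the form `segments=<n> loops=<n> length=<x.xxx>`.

segments=10 loops=1 length=7.120

cell (1,4): code 0100 → (1.981,5.000)–(2.000,4.616)
cell (1,5): code 1000 → (2.000,5.029)–(1.981,5.000)
cell (2,3): code 0100 → (2.056,4.000)–(3.000,3.416)
cell (2,4): code 1110 → (2.000,4.616)–(2.056,4.000)
cell (2,5): code 1001 → (3.000,5.708)–(2.000,5.029)
cell (3,3): code 0110 → (3.000,3.416)–(4.000,3.806)
cell (3,5): code 1001 → (4.000,5.286)–(3.000,5.708)
cell (4,3): code 0010 → (4.000,3.806)–(4.156,4.000)
cell (4,4): code 0011 → (4.156,4.000)–(4.208,5.000)
cell (4,5): code 0001 → (4.208,5.000)–(4.000,5.286)
total: 10 segments, chained into 1 closed loop(s), length Σ = 7.119731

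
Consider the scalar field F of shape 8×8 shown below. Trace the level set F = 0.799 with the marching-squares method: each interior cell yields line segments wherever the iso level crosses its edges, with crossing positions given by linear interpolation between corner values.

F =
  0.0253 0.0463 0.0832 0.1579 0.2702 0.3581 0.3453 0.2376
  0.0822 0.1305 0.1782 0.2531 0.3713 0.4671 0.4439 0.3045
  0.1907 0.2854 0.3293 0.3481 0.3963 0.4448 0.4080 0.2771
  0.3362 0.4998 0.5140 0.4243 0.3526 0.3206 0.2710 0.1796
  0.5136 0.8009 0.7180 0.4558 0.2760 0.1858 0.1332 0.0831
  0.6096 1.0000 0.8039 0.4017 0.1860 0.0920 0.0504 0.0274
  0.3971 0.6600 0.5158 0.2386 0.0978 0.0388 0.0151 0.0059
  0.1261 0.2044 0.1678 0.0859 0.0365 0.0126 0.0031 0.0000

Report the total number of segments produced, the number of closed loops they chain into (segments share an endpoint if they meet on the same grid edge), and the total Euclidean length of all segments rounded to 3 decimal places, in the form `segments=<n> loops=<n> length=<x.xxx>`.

segments=8 loops=1 length=4.529

cell (3,0): code 0100 → (3.994,1.000)–(4.000,0.993)
cell (3,1): code 1000 → (4.000,1.023)–(3.994,1.000)
cell (4,0): code 0110 → (4.000,0.993)–(5.000,0.485)
cell (4,1): code 1101 → (4.943,2.000)–(4.000,1.023)
cell (4,2): code 1000 → (5.000,2.012)–(4.943,2.000)
cell (5,0): code 0010 → (5.000,0.485)–(5.591,1.000)
cell (5,1): code 0011 → (5.591,1.000)–(5.017,2.000)
cell (5,2): code 0001 → (5.017,2.000)–(5.000,2.012)
total: 8 segments, chained into 1 closed loop(s), length Σ = 4.528850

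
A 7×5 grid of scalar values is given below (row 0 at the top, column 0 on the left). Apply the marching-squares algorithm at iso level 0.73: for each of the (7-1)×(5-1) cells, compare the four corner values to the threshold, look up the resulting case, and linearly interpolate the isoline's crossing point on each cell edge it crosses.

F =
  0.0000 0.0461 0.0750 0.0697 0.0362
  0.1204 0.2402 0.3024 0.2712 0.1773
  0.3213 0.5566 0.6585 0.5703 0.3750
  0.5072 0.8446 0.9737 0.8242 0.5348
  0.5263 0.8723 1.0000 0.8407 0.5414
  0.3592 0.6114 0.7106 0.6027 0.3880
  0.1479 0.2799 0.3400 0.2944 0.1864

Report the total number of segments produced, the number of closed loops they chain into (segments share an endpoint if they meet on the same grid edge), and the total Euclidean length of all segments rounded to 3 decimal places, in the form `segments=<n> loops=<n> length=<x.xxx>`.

segments=10 loops=1 length=8.620

cell (2,0): code 0100 → (2.602,1.000)–(3.000,0.660)
cell (2,1): code 1100 → (2.227,2.000)–(2.602,1.000)
cell (2,2): code 1100 → (2.629,3.000)–(2.227,2.000)
cell (2,3): code 1000 → (3.000,3.326)–(2.629,3.000)
cell (3,0): code 0110 → (3.000,0.660)–(4.000,0.589)
cell (3,3): code 1001 → (4.000,3.370)–(3.000,3.326)
cell (4,0): code 0010 → (4.000,0.589)–(4.545,1.000)
cell (4,1): code 0011 → (4.545,1.000)–(4.933,2.000)
cell (4,2): code 0011 → (4.933,2.000)–(4.465,3.000)
cell (4,3): code 0001 → (4.465,3.000)–(4.000,3.370)
total: 10 segments, chained into 1 closed loop(s), length Σ = 8.620043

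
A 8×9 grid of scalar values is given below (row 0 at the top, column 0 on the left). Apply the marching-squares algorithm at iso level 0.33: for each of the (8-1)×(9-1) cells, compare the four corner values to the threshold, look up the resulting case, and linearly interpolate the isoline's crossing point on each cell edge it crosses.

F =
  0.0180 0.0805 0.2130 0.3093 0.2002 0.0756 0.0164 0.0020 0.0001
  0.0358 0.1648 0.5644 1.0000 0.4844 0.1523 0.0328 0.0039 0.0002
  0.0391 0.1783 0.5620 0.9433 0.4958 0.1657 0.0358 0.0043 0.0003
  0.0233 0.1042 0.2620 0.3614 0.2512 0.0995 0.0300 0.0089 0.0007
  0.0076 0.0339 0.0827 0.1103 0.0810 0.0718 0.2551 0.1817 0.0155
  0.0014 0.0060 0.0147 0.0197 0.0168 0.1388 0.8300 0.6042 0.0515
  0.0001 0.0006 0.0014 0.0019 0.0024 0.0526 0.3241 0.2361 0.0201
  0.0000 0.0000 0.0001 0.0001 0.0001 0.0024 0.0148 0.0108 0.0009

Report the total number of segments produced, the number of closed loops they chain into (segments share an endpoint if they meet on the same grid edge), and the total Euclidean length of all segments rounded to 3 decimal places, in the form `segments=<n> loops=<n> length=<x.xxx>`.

segments=18 loops=2 length=15.839

cell (0,1): code 0100 → (0.333,2.000)–(1.000,1.413)
cell (0,2): code 1100 → (0.030,3.000)–(0.333,2.000)
cell (0,3): code 1100 → (0.457,4.000)–(0.030,3.000)
cell (0,4): code 1000 → (1.000,4.465)–(0.457,4.000)
cell (1,1): code 0110 → (1.000,1.413)–(2.000,1.395)
cell (1,4): code 1001 → (2.000,4.502)–(1.000,4.465)
cell (2,1): code 0010 → (2.000,1.395)–(2.773,2.000)
cell (2,2): code 0111 → (2.773,2.000)–(3.000,2.684)
cell (2,3): code 1011 → (3.000,3.285)–(2.678,4.000)
cell (2,4): code 0001 → (2.678,4.000)–(2.000,4.502)
cell (3,2): code 0010 → (3.000,2.684)–(3.125,3.000)
cell (3,3): code 0001 → (3.125,3.000)–(3.000,3.285)
cell (4,5): code 0100 → (4.130,6.000)–(5.000,5.277)
cell (4,6): code 1100 → (4.351,7.000)–(4.130,6.000)
cell (4,7): code 1000 → (5.000,7.496)–(4.351,7.000)
cell (5,5): code 0010 → (5.000,5.277)–(5.988,6.000)
cell (5,6): code 0011 → (5.988,6.000)–(5.745,7.000)
cell (5,7): code 0001 → (5.745,7.000)–(5.000,7.496)
total: 18 segments, chained into 2 closed loop(s), length Σ = 15.838684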